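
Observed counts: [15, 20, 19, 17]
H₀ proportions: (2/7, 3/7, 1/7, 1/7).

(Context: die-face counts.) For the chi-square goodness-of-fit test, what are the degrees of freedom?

degrees of freedom = 3

df = k − 1 = 4 − 1 = 3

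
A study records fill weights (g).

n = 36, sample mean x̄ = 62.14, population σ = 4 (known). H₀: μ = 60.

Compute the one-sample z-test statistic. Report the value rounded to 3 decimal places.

SE = σ/√n = 4/√36 = 0.6667
z = (x̄−μ₀)/SE = (62.14−60)/0.6667 = 3.2100

test statistic = 3.210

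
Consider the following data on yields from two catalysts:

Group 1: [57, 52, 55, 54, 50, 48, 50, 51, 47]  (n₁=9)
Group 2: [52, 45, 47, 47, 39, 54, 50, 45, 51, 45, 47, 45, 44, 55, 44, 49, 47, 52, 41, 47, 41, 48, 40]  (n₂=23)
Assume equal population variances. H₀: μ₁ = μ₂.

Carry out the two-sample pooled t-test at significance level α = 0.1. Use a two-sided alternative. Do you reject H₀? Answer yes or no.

reject H₀: yes

x̄₁=51.556, s₁=3.283, n₁=9
x̄₂=46.739, s₂=4.319, n₂=23
s_p² = [8·3.283² + 22·4.319²]/30 = 16.5552
SE = √(s_p²·(1/9+1/23)) = 1.5998
t = (51.556−46.739)/1.5998 = 3.0107
df = 30
p-value (two-sided) = 0.00525
At α=0.1: p < α → reject H₀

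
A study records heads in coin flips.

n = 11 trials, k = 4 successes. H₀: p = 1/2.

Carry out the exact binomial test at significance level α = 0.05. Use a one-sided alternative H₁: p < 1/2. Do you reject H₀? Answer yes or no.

reject H₀: no

Exact binomial: n=11, k=4, p₀=1/2=0.5000
P(X≤4) from Σ C(n,i)·p₀^i·(1−p₀)^(n−i)
p-value (one-sided, H₁ less) = 0.27441
At α=0.05: p ≥ α → fail to reject H₀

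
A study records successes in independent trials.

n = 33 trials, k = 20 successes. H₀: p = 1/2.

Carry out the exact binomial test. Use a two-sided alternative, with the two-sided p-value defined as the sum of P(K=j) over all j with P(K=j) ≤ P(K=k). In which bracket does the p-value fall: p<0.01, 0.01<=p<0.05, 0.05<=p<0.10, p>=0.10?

p-value bracket: p>=0.10

Exact binomial: n=33, k=20, p₀=1/2=0.5000
P(X=j) = C(n,j)·p₀^j·(1−p₀)^(n−j); p = Σ P(X=j) over j with P(X=j) ≤ P(X=20)
p-value (two-sided) = 0.29621
→ bracket: p>=0.10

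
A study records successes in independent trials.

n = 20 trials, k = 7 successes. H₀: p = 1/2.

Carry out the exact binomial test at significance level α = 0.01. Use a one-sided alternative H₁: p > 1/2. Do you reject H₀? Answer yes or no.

Exact binomial: n=20, k=7, p₀=1/2=0.5000
P(X≥7) from Σ C(n,i)·p₀^i·(1−p₀)^(n−i)
p-value (one-sided, H₁ greater) = 0.94234
At α=0.01: p ≥ α → fail to reject H₀

reject H₀: no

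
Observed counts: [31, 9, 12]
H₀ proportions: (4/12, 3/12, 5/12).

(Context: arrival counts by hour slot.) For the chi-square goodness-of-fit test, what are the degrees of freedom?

degrees of freedom = 2

df = k − 1 = 3 − 1 = 2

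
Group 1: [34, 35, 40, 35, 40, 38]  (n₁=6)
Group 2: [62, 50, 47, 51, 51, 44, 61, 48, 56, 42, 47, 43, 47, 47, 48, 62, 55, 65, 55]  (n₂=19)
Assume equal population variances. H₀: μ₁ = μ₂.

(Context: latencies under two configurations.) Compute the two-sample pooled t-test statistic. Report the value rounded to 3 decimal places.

x̄₁=37.000, s₁=2.683, n₁=6
x̄₂=51.632, s₂=6.930, n₂=19
s_p² = [5·2.683² + 18·6.930²]/23 = 39.1487
SE = √(s_p²·(1/6+1/19)) = 2.9301
t = (37.000−51.632)/2.9301 = -4.9936
df = 23

test statistic = -4.994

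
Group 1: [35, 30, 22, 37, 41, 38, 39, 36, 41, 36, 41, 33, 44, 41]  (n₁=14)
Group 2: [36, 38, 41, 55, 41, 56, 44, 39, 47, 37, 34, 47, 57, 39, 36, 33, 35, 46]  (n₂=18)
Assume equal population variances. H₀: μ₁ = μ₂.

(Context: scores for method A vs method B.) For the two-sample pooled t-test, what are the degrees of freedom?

degrees of freedom = 30

df = n₁ + n₂ − 2 = 14 + 18 − 2 = 30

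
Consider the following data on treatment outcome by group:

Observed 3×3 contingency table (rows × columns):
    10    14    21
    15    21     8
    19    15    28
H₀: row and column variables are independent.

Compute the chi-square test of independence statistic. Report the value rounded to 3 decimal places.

Row totals [45, 44, 62], col totals [44, 50, 57], n=151
χ² = (10−13.11)²/13.11 + (14−14.90)²/14.90 + (21−16.99)²/16.99 + (15−12.82)²/12.82 + (21−14.57)²/14.57 + (8−16.61)²/16.61 + (19−18.07)²/18.07 + (15−20.53)²/20.53 + (28−23.40)²/23.40 = 11.8527
df = 4

test statistic = 11.853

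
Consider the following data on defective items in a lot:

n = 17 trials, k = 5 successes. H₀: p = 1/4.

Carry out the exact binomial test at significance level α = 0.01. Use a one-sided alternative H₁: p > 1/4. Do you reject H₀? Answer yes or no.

reject H₀: no

Exact binomial: n=17, k=5, p₀=1/4=0.2500
P(X≥5) from Σ C(n,i)·p₀^i·(1−p₀)^(n−i)
p-value (one-sided, H₁ greater) = 0.42611
At α=0.01: p ≥ α → fail to reject H₀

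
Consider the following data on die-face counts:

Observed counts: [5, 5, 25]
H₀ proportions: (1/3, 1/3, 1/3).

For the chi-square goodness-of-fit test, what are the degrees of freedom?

df = k − 1 = 3 − 1 = 2

degrees of freedom = 2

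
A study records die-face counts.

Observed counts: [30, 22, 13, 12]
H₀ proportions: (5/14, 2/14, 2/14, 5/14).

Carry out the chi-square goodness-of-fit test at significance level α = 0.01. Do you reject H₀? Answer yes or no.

reject H₀: yes

n = 77; E_i = n·p_i = [27.50, 11.00, 11.00, 27.50]
χ² = (30−27.50)²/27.50 + (22−11.00)²/11.00 + (13−11.00)²/11.00 + (12−27.50)²/27.50 = 20.3273
df = 3
p-value (upper-tail) = 0.00015
At α=0.01: p < α → reject H₀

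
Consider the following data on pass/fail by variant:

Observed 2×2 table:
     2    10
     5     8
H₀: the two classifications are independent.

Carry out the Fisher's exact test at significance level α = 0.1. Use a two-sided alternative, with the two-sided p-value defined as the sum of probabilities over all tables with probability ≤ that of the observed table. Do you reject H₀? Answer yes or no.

reject H₀: no

Margins: r₁=12, r₂=13, c₁=7, c₂=18, n=25
p_obs = C(12,2)·C(13,5)/C(25,7); sum pmf over tables with pmf ≤ p_obs
p-value (two-sided) = 0.37826
At α=0.1: p ≥ α → fail to reject H₀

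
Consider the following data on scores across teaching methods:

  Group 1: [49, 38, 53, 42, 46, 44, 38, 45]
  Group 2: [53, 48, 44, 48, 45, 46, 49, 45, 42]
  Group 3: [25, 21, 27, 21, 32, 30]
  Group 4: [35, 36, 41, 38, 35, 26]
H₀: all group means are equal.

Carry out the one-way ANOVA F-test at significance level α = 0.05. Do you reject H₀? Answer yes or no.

Group means [44.38, 46.67, 26.00, 35.17], grand mean 39.379
SSB = Σnᵢ(x̄ᵢ−x̄)² = 1858.119; SSW = ΣΣ(x−x̄ᵢ)² = 500.708
MSB = 1858.119/3 = 619.3731; MSW = 500.708/25 = 20.0283
F = MSB/MSW = 30.9248
df = (3, 25)
p-value (upper-tail) = 0.00000
At α=0.05: p < α → reject H₀

reject H₀: yes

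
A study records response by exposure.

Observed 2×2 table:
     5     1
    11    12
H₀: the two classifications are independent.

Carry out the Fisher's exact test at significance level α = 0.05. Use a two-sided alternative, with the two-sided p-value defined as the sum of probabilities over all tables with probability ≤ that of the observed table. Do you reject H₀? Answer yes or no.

Margins: r₁=6, r₂=23, c₁=16, c₂=13, n=29
p_obs = C(6,5)·C(23,11)/C(29,16); sum pmf over tables with pmf ≤ p_obs
p-value (two-sided) = 0.18336
At α=0.05: p ≥ α → fail to reject H₀

reject H₀: no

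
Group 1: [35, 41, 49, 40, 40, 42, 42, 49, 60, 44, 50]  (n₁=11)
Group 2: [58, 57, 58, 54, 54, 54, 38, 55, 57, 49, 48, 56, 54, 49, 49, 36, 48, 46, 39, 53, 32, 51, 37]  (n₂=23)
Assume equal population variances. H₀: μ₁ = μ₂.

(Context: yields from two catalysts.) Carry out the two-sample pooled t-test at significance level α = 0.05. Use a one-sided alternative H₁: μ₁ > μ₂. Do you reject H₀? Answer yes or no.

x̄₁=44.727, s₁=6.828, n₁=11
x̄₂=49.217, s₂=7.769, n₂=23
s_p² = [10·6.828² + 22·7.769²]/32 = 56.0655
SE = √(s_p²·(1/11+1/23)) = 2.7449
t = (44.727−49.217)/2.7449 = -1.6358
df = 32
p-value (one-sided, H₁ greater) = 0.94416
At α=0.05: p ≥ α → fail to reject H₀

reject H₀: no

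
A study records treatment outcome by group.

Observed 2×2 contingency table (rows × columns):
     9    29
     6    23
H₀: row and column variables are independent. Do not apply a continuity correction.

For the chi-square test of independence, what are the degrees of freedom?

degrees of freedom = 1

df = (r−1)(c−1) = (2−1)·(2−1) = 1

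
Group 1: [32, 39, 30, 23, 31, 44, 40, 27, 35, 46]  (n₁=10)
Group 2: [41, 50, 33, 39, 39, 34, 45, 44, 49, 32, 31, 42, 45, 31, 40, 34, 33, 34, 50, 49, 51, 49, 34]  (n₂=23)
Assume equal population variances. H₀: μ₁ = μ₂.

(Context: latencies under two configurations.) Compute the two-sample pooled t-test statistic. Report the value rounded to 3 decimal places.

test statistic = -2.090

x̄₁=34.700, s₁=7.454, n₁=10
x̄₂=40.391, s₂=7.076, n₂=23
s_p² = [9·7.454² + 22·7.076²]/31 = 51.6638
SE = √(s_p²·(1/10+1/23)) = 2.7226
t = (34.700−40.391)/2.7226 = -2.0904
df = 31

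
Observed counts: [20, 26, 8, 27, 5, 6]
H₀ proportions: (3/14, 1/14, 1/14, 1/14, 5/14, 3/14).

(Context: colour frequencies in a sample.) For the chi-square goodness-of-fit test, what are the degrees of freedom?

df = k − 1 = 6 − 1 = 5

degrees of freedom = 5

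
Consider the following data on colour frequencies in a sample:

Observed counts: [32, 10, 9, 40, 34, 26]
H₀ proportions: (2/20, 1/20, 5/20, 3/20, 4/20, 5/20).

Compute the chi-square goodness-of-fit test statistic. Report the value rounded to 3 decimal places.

test statistic = 59.031

n = 151; E_i = n·p_i = [15.10, 7.55, 37.75, 22.65, 30.20, 37.75]
χ² = (32−15.10)²/15.10 + (10−7.55)²/7.55 + (9−37.75)²/37.75 + (40−22.65)²/22.65 + (34−30.20)²/30.20 + (26−37.75)²/37.75 = 59.0309
df = 5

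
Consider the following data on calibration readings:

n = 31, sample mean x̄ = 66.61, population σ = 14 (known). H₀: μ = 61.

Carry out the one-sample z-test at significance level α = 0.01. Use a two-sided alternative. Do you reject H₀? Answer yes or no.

SE = σ/√n = 14/√31 = 2.5145
z = (x̄−μ₀)/SE = (66.61−61)/2.5145 = 2.2311
p-value (two-sided) = 0.02568
At α=0.01: p ≥ α → fail to reject H₀

reject H₀: no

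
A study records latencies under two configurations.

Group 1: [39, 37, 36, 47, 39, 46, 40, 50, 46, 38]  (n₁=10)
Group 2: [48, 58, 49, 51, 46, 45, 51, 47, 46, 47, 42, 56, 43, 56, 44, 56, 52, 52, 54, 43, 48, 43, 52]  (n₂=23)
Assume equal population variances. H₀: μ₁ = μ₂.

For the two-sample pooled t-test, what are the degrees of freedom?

df = n₁ + n₂ − 2 = 10 + 23 − 2 = 31

degrees of freedom = 31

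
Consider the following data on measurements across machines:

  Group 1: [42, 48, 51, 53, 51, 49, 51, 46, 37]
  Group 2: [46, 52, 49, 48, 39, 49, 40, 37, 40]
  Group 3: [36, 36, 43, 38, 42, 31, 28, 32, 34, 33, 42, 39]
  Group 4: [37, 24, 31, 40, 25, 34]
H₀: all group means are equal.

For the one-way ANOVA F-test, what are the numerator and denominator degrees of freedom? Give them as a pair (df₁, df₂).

k = 4 groups, N = 36 total
df = (k−1, N−k) = (4−1, 36−4) = (3, 32)

degrees of freedom = [3, 32]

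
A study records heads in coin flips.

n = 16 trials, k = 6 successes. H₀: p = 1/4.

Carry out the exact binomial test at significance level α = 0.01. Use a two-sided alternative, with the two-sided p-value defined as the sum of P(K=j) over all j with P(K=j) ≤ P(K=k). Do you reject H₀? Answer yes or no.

reject H₀: no

Exact binomial: n=16, k=6, p₀=1/4=0.2500
P(X=j) = C(n,j)·p₀^j·(1−p₀)^(n−j); p = Σ P(X=j) over j with P(X=j) ≤ P(X=6)
p-value (two-sided) = 0.25313
At α=0.01: p ≥ α → fail to reject H₀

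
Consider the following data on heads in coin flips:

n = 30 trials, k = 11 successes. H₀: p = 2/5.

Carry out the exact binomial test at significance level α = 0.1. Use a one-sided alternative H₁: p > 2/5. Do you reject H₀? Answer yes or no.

Exact binomial: n=30, k=11, p₀=2/5=0.4000
P(X≥11) from Σ C(n,i)·p₀^i·(1−p₀)^(n−i)
p-value (one-sided, H₁ greater) = 0.70853
At α=0.1: p ≥ α → fail to reject H₀

reject H₀: no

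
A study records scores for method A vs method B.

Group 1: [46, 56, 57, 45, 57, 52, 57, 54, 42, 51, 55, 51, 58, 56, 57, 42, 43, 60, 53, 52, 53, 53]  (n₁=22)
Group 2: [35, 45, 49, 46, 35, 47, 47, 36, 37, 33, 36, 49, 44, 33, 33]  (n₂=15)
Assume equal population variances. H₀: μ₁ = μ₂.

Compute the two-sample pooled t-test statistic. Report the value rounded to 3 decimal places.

test statistic = 6.121

x̄₁=52.273, s₁=5.409, n₁=22
x̄₂=40.333, s₂=6.399, n₂=15
s_p² = [21·5.409² + 14·6.399²]/35 = 33.9342
SE = √(s_p²·(1/22+1/15)) = 1.9506
t = (52.273−40.333)/1.9506 = 6.1210
df = 35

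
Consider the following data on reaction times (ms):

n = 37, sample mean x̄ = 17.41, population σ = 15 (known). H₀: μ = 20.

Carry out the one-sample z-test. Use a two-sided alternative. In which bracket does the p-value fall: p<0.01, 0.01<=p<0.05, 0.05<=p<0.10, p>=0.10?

p-value bracket: p>=0.10

SE = σ/√n = 15/√37 = 2.4660
z = (x̄−μ₀)/SE = (17.41−20)/2.4660 = -1.0503
p-value (two-sided) = 0.29358
→ bracket: p>=0.10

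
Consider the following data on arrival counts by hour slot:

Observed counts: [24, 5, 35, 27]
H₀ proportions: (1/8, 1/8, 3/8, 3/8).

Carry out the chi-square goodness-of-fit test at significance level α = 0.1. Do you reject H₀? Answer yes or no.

reject H₀: yes

n = 91; E_i = n·p_i = [11.38, 11.38, 34.12, 34.12]
χ² = (24−11.38)²/11.38 + (5−11.38)²/11.38 + (35−34.12)²/34.12 + (27−34.12)²/34.12 = 19.0952
df = 3
p-value (upper-tail) = 0.00026
At α=0.1: p < α → reject H₀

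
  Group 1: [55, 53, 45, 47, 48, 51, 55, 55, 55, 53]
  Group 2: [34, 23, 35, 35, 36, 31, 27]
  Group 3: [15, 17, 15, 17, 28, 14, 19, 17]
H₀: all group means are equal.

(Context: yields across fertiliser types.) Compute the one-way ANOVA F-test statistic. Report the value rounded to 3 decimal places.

Group means [51.70, 31.57, 17.75], grand mean 35.200
SSB = Σnᵢ(x̄ᵢ−x̄)² = 5250.686; SSW = ΣΣ(x−x̄ᵢ)² = 409.314
MSB = 5250.686/2 = 2625.3429; MSW = 409.314/22 = 18.6052
F = MSB/MSW = 141.1081
df = (2, 22)

test statistic = 141.108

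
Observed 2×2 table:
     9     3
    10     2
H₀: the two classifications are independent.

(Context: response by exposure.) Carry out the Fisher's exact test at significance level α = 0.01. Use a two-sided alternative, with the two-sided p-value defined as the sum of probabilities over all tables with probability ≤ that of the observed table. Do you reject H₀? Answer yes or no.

reject H₀: no

Margins: r₁=12, r₂=12, c₁=19, c₂=5, n=24
p_obs = C(12,9)·C(12,10)/C(24,19); sum pmf over tables with pmf ≤ p_obs
p-value (two-sided) = 1.00000
At α=0.01: p ≥ α → fail to reject H₀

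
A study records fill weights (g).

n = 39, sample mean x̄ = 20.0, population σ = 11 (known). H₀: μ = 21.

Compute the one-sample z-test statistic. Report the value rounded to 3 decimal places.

SE = σ/√n = 11/√39 = 1.7614
z = (x̄−μ₀)/SE = (20.0−21)/1.7614 = -0.5677

test statistic = -0.568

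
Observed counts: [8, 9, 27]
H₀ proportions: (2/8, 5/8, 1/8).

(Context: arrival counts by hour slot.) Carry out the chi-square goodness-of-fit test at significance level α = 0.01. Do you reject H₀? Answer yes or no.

n = 44; E_i = n·p_i = [11.00, 27.50, 5.50]
χ² = (8−11.00)²/11.00 + (9−27.50)²/27.50 + (27−5.50)²/5.50 = 97.3091
df = 2
p-value (upper-tail) = 0.00000
At α=0.01: p < α → reject H₀

reject H₀: yes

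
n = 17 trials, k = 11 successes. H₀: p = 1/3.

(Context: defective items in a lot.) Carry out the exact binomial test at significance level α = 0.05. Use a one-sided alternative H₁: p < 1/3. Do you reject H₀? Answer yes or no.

Exact binomial: n=17, k=11, p₀=1/3=0.3333
P(X≤11) from Σ C(n,i)·p₀^i·(1−p₀)^(n−i)
p-value (one-sided, H₁ less) = 0.99813
At α=0.05: p ≥ α → fail to reject H₀

reject H₀: no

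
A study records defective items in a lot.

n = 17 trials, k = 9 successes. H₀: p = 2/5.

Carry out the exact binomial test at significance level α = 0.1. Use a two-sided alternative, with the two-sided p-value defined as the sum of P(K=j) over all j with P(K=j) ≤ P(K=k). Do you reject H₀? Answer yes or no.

reject H₀: no

Exact binomial: n=17, k=9, p₀=2/5=0.4000
P(X=j) = C(n,j)·p₀^j·(1−p₀)^(n−j); p = Σ P(X=j) over j with P(X=j) ≤ P(X=9)
p-value (two-sided) = 0.32494
At α=0.1: p ≥ α → fail to reject H₀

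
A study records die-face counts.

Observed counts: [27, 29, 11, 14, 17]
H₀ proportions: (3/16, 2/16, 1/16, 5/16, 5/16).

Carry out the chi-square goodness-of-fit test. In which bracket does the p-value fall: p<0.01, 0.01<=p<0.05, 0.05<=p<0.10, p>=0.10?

n = 98; E_i = n·p_i = [18.38, 12.25, 6.12, 30.62, 30.62]
χ² = (27−18.38)²/18.38 + (29−12.25)²/12.25 + (11−6.12)²/6.12 + (14−30.62)²/30.62 + (17−30.62)²/30.62 = 45.9184
df = 4
p-value (upper-tail) = 0.00000
→ bracket: p<0.01

p-value bracket: p<0.01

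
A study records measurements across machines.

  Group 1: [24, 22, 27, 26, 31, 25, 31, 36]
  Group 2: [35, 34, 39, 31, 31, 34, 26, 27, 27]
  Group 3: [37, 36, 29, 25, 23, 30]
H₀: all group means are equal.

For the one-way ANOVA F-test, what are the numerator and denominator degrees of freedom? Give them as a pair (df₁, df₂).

k = 3 groups, N = 23 total
df = (k−1, N−k) = (3−1, 23−3) = (2, 20)

degrees of freedom = [2, 20]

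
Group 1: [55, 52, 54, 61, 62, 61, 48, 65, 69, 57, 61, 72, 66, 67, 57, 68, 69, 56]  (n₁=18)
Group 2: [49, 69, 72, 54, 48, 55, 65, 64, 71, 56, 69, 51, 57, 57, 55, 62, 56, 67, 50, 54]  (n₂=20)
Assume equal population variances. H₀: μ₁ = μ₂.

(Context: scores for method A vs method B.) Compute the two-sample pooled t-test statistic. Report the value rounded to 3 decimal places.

test statistic = 0.876

x̄₁=61.111, s₁=6.720, n₁=18
x̄₂=59.050, s₂=7.681, n₂=20
s_p² = [17·6.720² + 19·7.681²]/36 = 52.4647
SE = √(s_p²·(1/18+1/20)) = 2.3533
t = (61.111−59.050)/2.3533 = 0.8758
df = 36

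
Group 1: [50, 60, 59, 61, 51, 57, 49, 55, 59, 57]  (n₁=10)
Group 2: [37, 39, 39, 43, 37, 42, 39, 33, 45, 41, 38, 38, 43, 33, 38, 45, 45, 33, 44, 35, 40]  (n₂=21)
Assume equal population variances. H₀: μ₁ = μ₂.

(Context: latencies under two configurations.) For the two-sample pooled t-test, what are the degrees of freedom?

df = n₁ + n₂ − 2 = 10 + 21 − 2 = 29

degrees of freedom = 29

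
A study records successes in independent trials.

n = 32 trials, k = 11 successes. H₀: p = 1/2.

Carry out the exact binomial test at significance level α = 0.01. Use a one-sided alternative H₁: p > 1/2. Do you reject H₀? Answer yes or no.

Exact binomial: n=32, k=11, p₀=1/2=0.5000
P(X≥11) from Σ C(n,i)·p₀^i·(1−p₀)^(n−i)
p-value (one-sided, H₁ greater) = 0.97495
At α=0.01: p ≥ α → fail to reject H₀

reject H₀: no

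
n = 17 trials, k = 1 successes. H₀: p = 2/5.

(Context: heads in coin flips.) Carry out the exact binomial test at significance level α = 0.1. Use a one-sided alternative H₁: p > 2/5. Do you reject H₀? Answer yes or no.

reject H₀: no

Exact binomial: n=17, k=1, p₀=2/5=0.4000
P(X≥1) from Σ C(n,i)·p₀^i·(1−p₀)^(n−i)
p-value (one-sided, H₁ greater) = 0.99983
At α=0.1: p ≥ α → fail to reject H₀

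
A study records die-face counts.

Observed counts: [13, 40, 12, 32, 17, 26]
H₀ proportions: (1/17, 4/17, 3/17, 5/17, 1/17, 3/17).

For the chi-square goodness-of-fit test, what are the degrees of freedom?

df = k − 1 = 6 − 1 = 5

degrees of freedom = 5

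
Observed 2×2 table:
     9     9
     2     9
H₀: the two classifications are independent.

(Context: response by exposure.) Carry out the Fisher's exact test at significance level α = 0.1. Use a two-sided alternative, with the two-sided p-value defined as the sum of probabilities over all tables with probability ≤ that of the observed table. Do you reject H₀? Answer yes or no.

reject H₀: no

Margins: r₁=18, r₂=11, c₁=11, c₂=18, n=29
p_obs = C(18,9)·C(11,2)/C(29,11); sum pmf over tables with pmf ≤ p_obs
p-value (two-sided) = 0.12545
At α=0.1: p ≥ α → fail to reject H₀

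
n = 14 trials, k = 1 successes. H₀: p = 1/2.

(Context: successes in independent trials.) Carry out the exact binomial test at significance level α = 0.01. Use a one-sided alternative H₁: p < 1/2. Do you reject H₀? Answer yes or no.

Exact binomial: n=14, k=1, p₀=1/2=0.5000
P(X≤1) from Σ C(n,i)·p₀^i·(1−p₀)^(n−i)
p-value (one-sided, H₁ less) = 0.00092
At α=0.01: p < α → reject H₀

reject H₀: yes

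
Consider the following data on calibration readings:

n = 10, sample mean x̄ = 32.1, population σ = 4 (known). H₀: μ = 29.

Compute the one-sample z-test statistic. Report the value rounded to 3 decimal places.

test statistic = 2.451

SE = σ/√n = 4/√10 = 1.2649
z = (x̄−μ₀)/SE = (32.1−29)/1.2649 = 2.4508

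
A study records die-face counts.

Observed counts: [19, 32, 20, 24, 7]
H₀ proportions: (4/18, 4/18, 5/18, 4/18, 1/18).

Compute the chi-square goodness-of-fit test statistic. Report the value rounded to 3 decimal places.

test statistic = 7.279

n = 102; E_i = n·p_i = [22.67, 22.67, 28.33, 22.67, 5.67]
χ² = (19−22.67)²/22.67 + (32−22.67)²/22.67 + (20−28.33)²/28.33 + (24−22.67)²/22.67 + (7−5.67)²/5.67 = 7.2794
df = 4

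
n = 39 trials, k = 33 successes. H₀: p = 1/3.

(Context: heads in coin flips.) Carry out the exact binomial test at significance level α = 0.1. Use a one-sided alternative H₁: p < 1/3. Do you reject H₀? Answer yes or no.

reject H₀: no

Exact binomial: n=39, k=33, p₀=1/3=0.3333
P(X≤33) from Σ C(n,i)·p₀^i·(1−p₀)^(n−i)
p-value (one-sided, H₁ less) = 1.00000
At α=0.1: p ≥ α → fail to reject H₀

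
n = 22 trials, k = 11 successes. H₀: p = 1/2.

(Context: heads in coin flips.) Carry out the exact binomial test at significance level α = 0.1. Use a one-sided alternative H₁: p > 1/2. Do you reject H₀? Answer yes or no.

Exact binomial: n=22, k=11, p₀=1/2=0.5000
P(X≥11) from Σ C(n,i)·p₀^i·(1−p₀)^(n−i)
p-value (one-sided, H₁ greater) = 0.58409
At α=0.1: p ≥ α → fail to reject H₀

reject H₀: no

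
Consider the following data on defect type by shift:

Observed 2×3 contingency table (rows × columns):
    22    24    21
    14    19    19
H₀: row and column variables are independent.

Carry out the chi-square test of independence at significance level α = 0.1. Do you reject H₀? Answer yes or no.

reject H₀: no

Row totals [67, 52], col totals [36, 43, 40], n=119
χ² = (22−20.27)²/20.27 + (24−24.21)²/24.21 + (21−22.52)²/22.52 + (14−15.73)²/15.73 + (19−18.79)²/18.79 + (19−17.48)²/17.48 = 0.5776
df = 2
p-value (upper-tail) = 0.74916
At α=0.1: p ≥ α → fail to reject H₀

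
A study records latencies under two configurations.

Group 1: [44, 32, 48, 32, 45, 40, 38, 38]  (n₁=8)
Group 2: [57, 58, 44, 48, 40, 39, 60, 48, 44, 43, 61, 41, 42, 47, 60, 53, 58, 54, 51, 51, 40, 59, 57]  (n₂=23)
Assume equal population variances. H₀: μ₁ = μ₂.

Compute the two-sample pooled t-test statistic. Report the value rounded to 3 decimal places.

test statistic = -3.591

x̄₁=39.625, s₁=5.854, n₁=8
x̄₂=50.217, s₂=7.562, n₂=23
s_p² = [7·5.854² + 22·7.562²]/29 = 51.6479
SE = √(s_p²·(1/8+1/23)) = 2.9498
t = (39.625−50.217)/2.9498 = -3.5908
df = 29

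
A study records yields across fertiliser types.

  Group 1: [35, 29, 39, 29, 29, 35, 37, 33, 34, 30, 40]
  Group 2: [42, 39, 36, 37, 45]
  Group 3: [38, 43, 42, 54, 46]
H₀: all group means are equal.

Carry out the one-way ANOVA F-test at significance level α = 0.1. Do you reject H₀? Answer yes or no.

reject H₀: yes

Group means [33.64, 39.80, 44.60], grand mean 37.714
SSB = Σnᵢ(x̄ᵢ−x̄)² = 441.740; SSW = ΣΣ(x−x̄ᵢ)² = 360.545
MSB = 441.740/2 = 220.8701; MSW = 360.545/18 = 20.0303
F = MSB/MSW = 11.0268
df = (2, 18)
p-value (upper-tail) = 0.00075
At α=0.1: p < α → reject H₀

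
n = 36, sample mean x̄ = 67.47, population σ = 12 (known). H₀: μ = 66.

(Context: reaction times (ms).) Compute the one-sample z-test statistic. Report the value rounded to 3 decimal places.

SE = σ/√n = 12/√36 = 2.0000
z = (x̄−μ₀)/SE = (67.47−66)/2.0000 = 0.7350

test statistic = 0.735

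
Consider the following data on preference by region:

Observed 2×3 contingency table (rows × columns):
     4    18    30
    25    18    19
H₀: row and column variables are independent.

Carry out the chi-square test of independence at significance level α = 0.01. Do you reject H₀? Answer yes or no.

reject H₀: yes

Row totals [52, 62], col totals [29, 36, 49], n=114
χ² = (4−13.23)²/13.23 + (18−16.42)²/16.42 + (30−22.35)²/22.35 + (25−15.77)²/15.77 + (18−19.58)²/19.58 + (19−26.65)²/26.65 = 16.9294
df = 2
p-value (upper-tail) = 0.00021
At α=0.01: p < α → reject H₀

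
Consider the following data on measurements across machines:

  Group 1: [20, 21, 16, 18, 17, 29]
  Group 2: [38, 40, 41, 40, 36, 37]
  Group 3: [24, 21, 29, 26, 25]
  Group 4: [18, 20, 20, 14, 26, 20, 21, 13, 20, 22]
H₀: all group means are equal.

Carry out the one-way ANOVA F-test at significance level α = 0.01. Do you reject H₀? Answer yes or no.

Group means [20.17, 38.67, 25.00, 19.40], grand mean 24.889
SSB = Σnᵢ(x̄ᵢ−x̄)² = 1574.100; SSW = ΣΣ(x−x̄ᵢ)² = 290.567
MSB = 1574.100/3 = 524.7000; MSW = 290.567/23 = 12.6333
F = MSB/MSW = 41.5330
df = (3, 23)
p-value (upper-tail) = 0.00000
At α=0.01: p < α → reject H₀

reject H₀: yes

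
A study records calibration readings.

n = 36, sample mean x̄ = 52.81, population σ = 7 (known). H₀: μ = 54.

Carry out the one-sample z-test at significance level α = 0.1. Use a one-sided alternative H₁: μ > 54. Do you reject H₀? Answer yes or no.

reject H₀: no

SE = σ/√n = 7/√36 = 1.1667
z = (x̄−μ₀)/SE = (52.81−54)/1.1667 = -1.0200
p-value (one-sided, H₁ greater) = 0.84614
At α=0.1: p ≥ α → fail to reject H₀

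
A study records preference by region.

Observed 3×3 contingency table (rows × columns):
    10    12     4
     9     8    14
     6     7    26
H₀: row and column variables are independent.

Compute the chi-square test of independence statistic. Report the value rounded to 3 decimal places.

Row totals [26, 31, 39], col totals [25, 27, 44], n=96
χ² = (10−6.77)²/6.77 + (12−7.31)²/7.31 + (4−11.92)²/11.92 + (9−8.07)²/8.07 + (8−8.72)²/8.72 + (14−14.21)²/14.21 + (6−10.16)²/10.16 + (7−10.97)²/10.97 + (26−17.88)²/17.88 = 16.8030
df = 4

test statistic = 16.803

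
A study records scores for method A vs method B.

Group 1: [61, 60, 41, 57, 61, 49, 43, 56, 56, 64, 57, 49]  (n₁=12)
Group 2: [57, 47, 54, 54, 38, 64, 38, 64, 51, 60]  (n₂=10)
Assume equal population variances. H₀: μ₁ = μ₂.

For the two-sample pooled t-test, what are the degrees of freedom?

df = n₁ + n₂ − 2 = 12 + 10 − 2 = 20

degrees of freedom = 20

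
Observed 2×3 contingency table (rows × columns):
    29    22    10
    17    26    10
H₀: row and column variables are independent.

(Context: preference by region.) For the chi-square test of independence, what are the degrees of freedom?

df = (r−1)(c−1) = (2−1)·(3−1) = 2

degrees of freedom = 2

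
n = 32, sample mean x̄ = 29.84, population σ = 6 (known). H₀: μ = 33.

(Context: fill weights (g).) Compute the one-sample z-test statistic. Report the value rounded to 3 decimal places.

test statistic = -2.979

SE = σ/√n = 6/√32 = 1.0607
z = (x̄−μ₀)/SE = (29.84−33)/1.0607 = -2.9793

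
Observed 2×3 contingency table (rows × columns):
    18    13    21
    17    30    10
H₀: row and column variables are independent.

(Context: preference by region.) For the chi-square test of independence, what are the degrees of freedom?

degrees of freedom = 2

df = (r−1)(c−1) = (2−1)·(3−1) = 2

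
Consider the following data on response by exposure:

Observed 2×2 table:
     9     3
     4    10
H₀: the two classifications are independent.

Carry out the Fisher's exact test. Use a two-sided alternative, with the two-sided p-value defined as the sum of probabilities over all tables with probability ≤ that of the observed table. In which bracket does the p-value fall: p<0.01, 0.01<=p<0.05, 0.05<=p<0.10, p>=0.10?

p-value bracket: 0.01<=p<0.05

Margins: r₁=12, r₂=14, c₁=13, c₂=13, n=26
p_obs = C(12,9)·C(14,4)/C(26,13); sum pmf over tables with pmf ≤ p_obs
p-value (two-sided) = 0.04718
→ bracket: 0.01<=p<0.05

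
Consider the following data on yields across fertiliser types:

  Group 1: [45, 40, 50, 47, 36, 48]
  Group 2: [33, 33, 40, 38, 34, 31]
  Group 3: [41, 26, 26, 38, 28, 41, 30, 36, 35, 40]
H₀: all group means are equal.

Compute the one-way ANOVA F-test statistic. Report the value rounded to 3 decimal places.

Group means [44.33, 34.83, 34.10], grand mean 37.091
SSB = Σnᵢ(x̄ᵢ−x̄)² = 434.752; SSW = ΣΣ(x−x̄ᵢ)² = 535.067
MSB = 434.752/2 = 217.3758; MSW = 535.067/19 = 28.1614
F = MSB/MSW = 7.7189
df = (2, 19)

test statistic = 7.719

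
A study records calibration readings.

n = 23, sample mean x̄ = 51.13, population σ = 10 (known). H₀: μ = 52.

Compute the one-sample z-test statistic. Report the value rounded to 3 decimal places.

test statistic = -0.417

SE = σ/√n = 10/√23 = 2.0851
z = (x̄−μ₀)/SE = (51.13−52)/2.0851 = -0.4172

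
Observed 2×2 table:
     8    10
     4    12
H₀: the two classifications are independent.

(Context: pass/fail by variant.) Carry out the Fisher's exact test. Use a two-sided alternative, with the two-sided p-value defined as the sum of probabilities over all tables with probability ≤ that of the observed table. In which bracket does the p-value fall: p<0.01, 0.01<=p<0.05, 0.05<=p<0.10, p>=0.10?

Margins: r₁=18, r₂=16, c₁=12, c₂=22, n=34
p_obs = C(18,8)·C(16,4)/C(34,12); sum pmf over tables with pmf ≤ p_obs
p-value (two-sided) = 0.29665
→ bracket: p>=0.10

p-value bracket: p>=0.10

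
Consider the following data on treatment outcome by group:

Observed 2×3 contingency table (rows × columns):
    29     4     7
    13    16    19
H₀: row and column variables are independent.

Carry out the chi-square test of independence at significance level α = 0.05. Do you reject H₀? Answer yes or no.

reject H₀: yes

Row totals [40, 48], col totals [42, 20, 26], n=88
χ² = (29−19.09)²/19.09 + (4−9.09)²/9.09 + (7−11.82)²/11.82 + (13−22.91)²/22.91 + (16−10.91)²/10.91 + (19−14.18)²/14.18 = 18.2573
df = 2
p-value (upper-tail) = 0.00011
At α=0.05: p < α → reject H₀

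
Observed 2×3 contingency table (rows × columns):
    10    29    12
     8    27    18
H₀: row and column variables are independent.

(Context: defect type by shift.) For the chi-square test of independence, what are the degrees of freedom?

df = (r−1)(c−1) = (2−1)·(3−1) = 2

degrees of freedom = 2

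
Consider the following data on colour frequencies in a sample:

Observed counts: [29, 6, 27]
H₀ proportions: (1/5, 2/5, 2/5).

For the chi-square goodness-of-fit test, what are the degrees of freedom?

df = k − 1 = 3 − 1 = 2

degrees of freedom = 2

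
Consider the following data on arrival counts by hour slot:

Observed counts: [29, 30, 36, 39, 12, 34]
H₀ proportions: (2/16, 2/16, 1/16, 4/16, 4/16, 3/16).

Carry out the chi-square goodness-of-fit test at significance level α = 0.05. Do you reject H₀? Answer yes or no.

n = 180; E_i = n·p_i = [22.50, 22.50, 11.25, 45.00, 45.00, 33.75]
χ² = (29−22.50)²/22.50 + (30−22.50)²/22.50 + (36−11.25)²/11.25 + (39−45.00)²/45.00 + (12−45.00)²/45.00 + (34−33.75)²/33.75 = 83.8296
df = 5
p-value (upper-tail) = 0.00000
At α=0.05: p < α → reject H₀

reject H₀: yes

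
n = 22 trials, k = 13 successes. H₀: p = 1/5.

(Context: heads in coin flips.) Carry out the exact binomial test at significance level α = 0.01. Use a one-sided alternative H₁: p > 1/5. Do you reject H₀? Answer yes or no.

reject H₀: yes

Exact binomial: n=22, k=13, p₀=1/5=0.2000
P(X≥13) from Σ C(n,i)·p₀^i·(1−p₀)^(n−i)
p-value (one-sided, H₁ greater) = 0.00006
At α=0.01: p < α → reject H₀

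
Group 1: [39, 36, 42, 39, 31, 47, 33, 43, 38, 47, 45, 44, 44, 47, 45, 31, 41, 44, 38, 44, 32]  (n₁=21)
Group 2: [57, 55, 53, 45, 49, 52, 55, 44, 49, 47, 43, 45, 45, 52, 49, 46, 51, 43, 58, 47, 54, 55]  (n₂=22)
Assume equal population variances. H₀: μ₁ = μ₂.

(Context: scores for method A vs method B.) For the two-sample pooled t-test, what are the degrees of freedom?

degrees of freedom = 41

df = n₁ + n₂ − 2 = 21 + 22 − 2 = 41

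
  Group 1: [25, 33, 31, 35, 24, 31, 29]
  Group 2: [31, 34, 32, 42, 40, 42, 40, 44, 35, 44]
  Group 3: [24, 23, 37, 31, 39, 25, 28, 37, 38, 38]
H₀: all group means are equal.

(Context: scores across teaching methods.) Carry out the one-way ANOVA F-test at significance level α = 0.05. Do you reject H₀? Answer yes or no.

reject H₀: yes

Group means [29.71, 38.40, 32.00], grand mean 33.778
SSB = Σnᵢ(x̄ᵢ−x̄)² = 360.838; SSW = ΣΣ(x−x̄ᵢ)² = 699.829
MSB = 360.838/2 = 180.4190; MSW = 699.829/24 = 29.1595
F = MSB/MSW = 6.1873
df = (2, 24)
p-value (upper-tail) = 0.00681
At α=0.05: p < α → reject H₀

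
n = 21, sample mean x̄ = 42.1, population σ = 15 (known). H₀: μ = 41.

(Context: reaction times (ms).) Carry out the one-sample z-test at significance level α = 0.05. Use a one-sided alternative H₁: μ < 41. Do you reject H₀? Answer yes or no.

SE = σ/√n = 15/√21 = 3.2733
z = (x̄−μ₀)/SE = (42.1−41)/3.2733 = 0.3361
p-value (one-sided, H₁ less) = 0.63159
At α=0.05: p ≥ α → fail to reject H₀

reject H₀: no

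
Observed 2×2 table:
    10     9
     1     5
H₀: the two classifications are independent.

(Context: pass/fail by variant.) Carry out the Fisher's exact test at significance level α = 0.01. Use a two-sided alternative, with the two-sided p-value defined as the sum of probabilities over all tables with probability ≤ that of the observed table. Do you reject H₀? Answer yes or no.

reject H₀: no

Margins: r₁=19, r₂=6, c₁=11, c₂=14, n=25
p_obs = C(19,10)·C(6,1)/C(25,11); sum pmf over tables with pmf ≤ p_obs
p-value (two-sided) = 0.18043
At α=0.01: p ≥ α → fail to reject H₀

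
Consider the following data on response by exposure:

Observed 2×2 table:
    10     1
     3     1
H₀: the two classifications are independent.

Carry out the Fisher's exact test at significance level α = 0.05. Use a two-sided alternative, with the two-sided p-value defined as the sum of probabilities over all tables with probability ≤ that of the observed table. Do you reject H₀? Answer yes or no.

reject H₀: no

Margins: r₁=11, r₂=4, c₁=13, c₂=2, n=15
p_obs = C(11,10)·C(4,3)/C(15,13); sum pmf over tables with pmf ≤ p_obs
p-value (two-sided) = 0.47619
At α=0.05: p ≥ α → fail to reject H₀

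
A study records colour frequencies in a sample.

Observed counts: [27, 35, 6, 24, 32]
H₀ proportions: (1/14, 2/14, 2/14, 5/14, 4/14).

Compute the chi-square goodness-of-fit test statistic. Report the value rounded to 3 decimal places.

n = 124; E_i = n·p_i = [8.86, 17.71, 17.71, 44.29, 35.43]
χ² = (27−8.86)²/8.86 + (35−17.71)²/17.71 + (6−17.71)²/17.71 + (24−44.29)²/44.29 + (32−35.43)²/35.43 = 71.4016
df = 4

test statistic = 71.402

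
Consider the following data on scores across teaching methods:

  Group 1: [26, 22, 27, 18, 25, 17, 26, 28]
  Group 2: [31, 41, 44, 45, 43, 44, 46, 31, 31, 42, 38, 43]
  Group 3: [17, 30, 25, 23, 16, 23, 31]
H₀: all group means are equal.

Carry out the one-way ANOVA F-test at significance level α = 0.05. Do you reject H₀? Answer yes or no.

reject H₀: yes

Group means [23.62, 39.92, 23.57], grand mean 30.852
SSB = Σnᵢ(x̄ᵢ−x̄)² = 1774.901; SSW = ΣΣ(x−x̄ᵢ)² = 684.506
MSB = 1774.901/2 = 887.4507; MSW = 684.506/24 = 28.5211
F = MSB/MSW = 31.1156
df = (2, 24)
p-value (upper-tail) = 0.00000
At α=0.05: p < α → reject H₀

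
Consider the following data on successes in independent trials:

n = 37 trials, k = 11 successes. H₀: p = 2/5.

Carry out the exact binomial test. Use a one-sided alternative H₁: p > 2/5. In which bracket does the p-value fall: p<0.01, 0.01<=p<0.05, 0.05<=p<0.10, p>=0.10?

p-value bracket: p>=0.10

Exact binomial: n=37, k=11, p₀=2/5=0.4000
P(X≥11) from Σ C(n,i)·p₀^i·(1−p₀)^(n−i)
p-value (one-sided, H₁ greater) = 0.92782
→ bracket: p>=0.10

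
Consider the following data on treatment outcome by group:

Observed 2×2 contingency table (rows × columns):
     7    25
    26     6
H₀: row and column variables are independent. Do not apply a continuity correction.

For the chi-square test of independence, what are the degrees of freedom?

degrees of freedom = 1

df = (r−1)(c−1) = (2−1)·(2−1) = 1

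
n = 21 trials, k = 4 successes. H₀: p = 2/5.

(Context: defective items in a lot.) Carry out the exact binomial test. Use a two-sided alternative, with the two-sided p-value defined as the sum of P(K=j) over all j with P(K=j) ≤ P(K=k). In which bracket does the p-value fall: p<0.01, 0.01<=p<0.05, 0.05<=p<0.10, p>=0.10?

Exact binomial: n=21, k=4, p₀=2/5=0.4000
P(X=j) = C(n,j)·p₀^j·(1−p₀)^(n−j); p = Σ P(X=j) over j with P(X=j) ≤ P(X=4)
p-value (two-sided) = 0.07218
→ bracket: 0.05<=p<0.10

p-value bracket: 0.05<=p<0.10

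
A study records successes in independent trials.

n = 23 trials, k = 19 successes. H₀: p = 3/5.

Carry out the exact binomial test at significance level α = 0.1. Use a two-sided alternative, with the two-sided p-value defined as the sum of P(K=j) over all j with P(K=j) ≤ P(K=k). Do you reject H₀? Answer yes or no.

reject H₀: yes

Exact binomial: n=23, k=19, p₀=3/5=0.6000
P(X=j) = C(n,j)·p₀^j·(1−p₀)^(n−j); p = Σ P(X=j) over j with P(X=j) ≤ P(X=19)
p-value (two-sided) = 0.03179
At α=0.1: p < α → reject H₀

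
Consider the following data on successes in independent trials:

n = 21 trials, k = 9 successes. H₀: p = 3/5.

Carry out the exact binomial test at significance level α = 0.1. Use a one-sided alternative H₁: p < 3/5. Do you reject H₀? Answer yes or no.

reject H₀: yes

Exact binomial: n=21, k=9, p₀=3/5=0.6000
P(X≤9) from Σ C(n,i)·p₀^i·(1−p₀)^(n−i)
p-value (one-sided, H₁ less) = 0.08492
At α=0.1: p < α → reject H₀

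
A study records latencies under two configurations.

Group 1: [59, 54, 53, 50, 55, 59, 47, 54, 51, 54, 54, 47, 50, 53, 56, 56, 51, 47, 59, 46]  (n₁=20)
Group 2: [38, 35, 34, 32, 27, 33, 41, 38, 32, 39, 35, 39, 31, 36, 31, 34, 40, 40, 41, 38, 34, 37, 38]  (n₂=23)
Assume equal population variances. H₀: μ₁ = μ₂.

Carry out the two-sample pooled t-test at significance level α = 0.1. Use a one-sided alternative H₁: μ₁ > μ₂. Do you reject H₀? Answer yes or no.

x̄₁=52.750, s₁=4.077, n₁=20
x̄₂=35.783, s₂=3.704, n₂=23
s_p² = [19·4.077² + 22·3.704²]/41 = 15.0650
SE = √(s_p²·(1/20+1/23)) = 1.1867
t = (52.750−35.783)/1.1867 = 14.2980
df = 41
p-value (one-sided, H₁ greater) = 0.00000
At α=0.1: p < α → reject H₀

reject H₀: yes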